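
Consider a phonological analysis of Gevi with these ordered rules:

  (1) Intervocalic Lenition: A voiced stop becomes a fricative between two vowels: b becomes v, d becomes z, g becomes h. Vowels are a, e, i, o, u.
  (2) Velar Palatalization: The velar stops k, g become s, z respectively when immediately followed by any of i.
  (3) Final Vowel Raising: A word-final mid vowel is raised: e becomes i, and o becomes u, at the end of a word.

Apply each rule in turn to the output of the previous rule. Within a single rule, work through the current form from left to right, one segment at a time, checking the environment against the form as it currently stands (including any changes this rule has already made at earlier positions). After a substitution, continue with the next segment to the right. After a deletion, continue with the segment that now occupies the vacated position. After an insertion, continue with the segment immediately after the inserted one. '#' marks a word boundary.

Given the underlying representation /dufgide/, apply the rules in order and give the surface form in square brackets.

(1) Intervocalic Lenition: [dufgide] → [dufgize]
(2) Velar Palatalization: [dufgize] → [dufzize]
(3) Final Vowel Raising: [dufzize] → [dufzizi]

[dufzizi]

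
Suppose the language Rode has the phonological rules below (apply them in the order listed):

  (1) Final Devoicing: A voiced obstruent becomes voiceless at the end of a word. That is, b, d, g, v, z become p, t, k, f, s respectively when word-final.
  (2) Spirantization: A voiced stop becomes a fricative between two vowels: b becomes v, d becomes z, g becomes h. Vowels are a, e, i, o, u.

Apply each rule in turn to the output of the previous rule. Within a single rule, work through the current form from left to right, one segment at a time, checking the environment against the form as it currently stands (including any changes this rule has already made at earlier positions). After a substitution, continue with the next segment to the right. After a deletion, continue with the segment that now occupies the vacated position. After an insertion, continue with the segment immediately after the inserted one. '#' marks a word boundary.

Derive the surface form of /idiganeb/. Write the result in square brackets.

(1) Final Devoicing: [idiganeb] → [idiganep]
(2) Spirantization: [idiganep] → [izihanep]

[izihanep]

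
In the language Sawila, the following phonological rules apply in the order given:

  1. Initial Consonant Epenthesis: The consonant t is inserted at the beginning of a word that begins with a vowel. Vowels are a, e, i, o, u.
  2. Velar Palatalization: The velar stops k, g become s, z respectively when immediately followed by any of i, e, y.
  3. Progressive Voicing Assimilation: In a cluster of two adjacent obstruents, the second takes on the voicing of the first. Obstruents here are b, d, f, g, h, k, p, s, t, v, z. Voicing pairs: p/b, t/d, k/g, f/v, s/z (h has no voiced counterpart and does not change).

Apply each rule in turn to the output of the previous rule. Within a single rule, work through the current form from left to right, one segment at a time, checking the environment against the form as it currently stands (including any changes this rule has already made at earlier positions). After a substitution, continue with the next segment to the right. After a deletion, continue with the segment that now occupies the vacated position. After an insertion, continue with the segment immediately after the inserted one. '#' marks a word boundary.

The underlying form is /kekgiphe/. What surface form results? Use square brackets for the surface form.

1 Initial Consonant Epenthesis: no change — [kekgiphe]
2 Velar Palatalization: [kekgiphe] → [sekziphe]
3 Progressive Voicing Assimilation: [sekziphe] → [seksiphe]

[seksiphe]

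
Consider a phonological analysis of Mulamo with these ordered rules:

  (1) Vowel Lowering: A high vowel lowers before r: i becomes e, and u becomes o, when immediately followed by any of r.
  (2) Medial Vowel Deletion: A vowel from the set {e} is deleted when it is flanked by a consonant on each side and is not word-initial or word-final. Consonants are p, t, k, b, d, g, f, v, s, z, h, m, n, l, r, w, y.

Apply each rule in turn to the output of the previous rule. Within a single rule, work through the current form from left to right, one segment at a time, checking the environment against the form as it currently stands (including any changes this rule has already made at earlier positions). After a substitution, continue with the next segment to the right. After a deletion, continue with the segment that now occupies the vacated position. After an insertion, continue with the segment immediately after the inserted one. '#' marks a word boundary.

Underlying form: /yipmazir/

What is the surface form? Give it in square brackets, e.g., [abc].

(1) Vowel Lowering: [yipmazir] → [yipmazer]
(2) Medial Vowel Deletion: [yipmazer] → [yipmazr]

[yipmazr]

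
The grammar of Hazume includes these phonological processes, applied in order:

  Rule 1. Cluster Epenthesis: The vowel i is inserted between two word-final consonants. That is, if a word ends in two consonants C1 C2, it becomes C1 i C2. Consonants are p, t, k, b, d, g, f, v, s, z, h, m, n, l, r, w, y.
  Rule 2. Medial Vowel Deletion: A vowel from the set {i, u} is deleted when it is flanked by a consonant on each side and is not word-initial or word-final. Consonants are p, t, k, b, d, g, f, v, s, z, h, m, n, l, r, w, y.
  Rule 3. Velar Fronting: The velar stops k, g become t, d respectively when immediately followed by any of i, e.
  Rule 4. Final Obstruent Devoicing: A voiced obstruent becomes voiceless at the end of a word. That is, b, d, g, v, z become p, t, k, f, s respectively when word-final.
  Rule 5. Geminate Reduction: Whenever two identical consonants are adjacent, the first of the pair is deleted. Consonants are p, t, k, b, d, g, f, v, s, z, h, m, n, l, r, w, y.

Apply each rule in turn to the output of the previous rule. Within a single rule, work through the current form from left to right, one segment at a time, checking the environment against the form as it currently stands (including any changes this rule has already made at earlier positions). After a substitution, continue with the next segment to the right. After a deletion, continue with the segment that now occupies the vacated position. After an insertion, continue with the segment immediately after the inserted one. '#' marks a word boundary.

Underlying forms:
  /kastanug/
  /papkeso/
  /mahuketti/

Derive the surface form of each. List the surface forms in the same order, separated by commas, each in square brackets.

/kastanug/:
  Rule 1 Cluster Epenthesis: no change — [kastanug]
  Rule 2 Medial Vowel Deletion: [kastanug] → [kastang]
  Rule 3 Velar Fronting: no change — [kastang]
  Rule 4 Final Obstruent Devoicing: [kastang] → [kastank]
  Rule 5 Geminate Reduction: no change — [kastank]
/papkeso/:
  Rule 1 Cluster Epenthesis: no change — [papkeso]
  Rule 2 Medial Vowel Deletion: no change — [papkeso]
  Rule 3 Velar Fronting: [papkeso] → [papteso]
  Rule 4 Final Obstruent Devoicing: no change — [papteso]
  Rule 5 Geminate Reduction: no change — [papteso]
/mahuketti/:
  Rule 1 Cluster Epenthesis: no change — [mahuketti]
  Rule 2 Medial Vowel Deletion: [mahuketti] → [mahketti]
  Rule 3 Velar Fronting: [mahketti] → [mahtetti]
  Rule 4 Final Obstruent Devoicing: no change — [mahtetti]
  Rule 5 Geminate Reduction: [mahtetti] → [mahteti]

[kastank], [papteso], [mahteti]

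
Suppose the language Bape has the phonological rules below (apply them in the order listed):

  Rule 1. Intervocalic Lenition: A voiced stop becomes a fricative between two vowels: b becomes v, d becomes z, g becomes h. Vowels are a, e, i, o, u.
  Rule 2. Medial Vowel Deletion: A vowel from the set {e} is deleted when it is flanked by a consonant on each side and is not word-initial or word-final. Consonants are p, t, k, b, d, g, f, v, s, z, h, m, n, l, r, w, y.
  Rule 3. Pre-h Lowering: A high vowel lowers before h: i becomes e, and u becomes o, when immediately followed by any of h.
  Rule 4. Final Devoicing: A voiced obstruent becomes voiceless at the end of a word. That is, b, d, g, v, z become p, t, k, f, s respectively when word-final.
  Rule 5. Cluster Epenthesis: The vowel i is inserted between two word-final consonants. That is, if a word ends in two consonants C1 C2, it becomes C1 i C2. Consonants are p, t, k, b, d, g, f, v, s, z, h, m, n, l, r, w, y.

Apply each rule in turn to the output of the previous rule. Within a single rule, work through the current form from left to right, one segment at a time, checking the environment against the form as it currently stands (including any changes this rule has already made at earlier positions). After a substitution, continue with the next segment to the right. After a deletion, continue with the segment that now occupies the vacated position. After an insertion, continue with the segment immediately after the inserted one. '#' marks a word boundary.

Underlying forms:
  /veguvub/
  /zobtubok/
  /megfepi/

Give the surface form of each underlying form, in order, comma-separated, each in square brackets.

[vhuvup], [zobtuvok], [mgfpi]

/veguvub/:
  Rule 1 Intervocalic Lenition: [veguvub] → [vehuvub]
  Rule 2 Medial Vowel Deletion: [vehuvub] → [vhuvub]
  Rule 3 Pre-h Lowering: no change — [vhuvub]
  Rule 4 Final Devoicing: [vhuvub] → [vhuvup]
  Rule 5 Cluster Epenthesis: no change — [vhuvup]
/zobtubok/:
  Rule 1 Intervocalic Lenition: [zobtubok] → [zobtuvok]
  Rule 2 Medial Vowel Deletion: no change — [zobtuvok]
  Rule 3 Pre-h Lowering: no change — [zobtuvok]
  Rule 4 Final Devoicing: no change — [zobtuvok]
  Rule 5 Cluster Epenthesis: no change — [zobtuvok]
/megfepi/:
  Rule 1 Intervocalic Lenition: no change — [megfepi]
  Rule 2 Medial Vowel Deletion: [megfepi] → [mgfpi]
  Rule 3 Pre-h Lowering: no change — [mgfpi]
  Rule 4 Final Devoicing: no change — [mgfpi]
  Rule 5 Cluster Epenthesis: no change — [mgfpi]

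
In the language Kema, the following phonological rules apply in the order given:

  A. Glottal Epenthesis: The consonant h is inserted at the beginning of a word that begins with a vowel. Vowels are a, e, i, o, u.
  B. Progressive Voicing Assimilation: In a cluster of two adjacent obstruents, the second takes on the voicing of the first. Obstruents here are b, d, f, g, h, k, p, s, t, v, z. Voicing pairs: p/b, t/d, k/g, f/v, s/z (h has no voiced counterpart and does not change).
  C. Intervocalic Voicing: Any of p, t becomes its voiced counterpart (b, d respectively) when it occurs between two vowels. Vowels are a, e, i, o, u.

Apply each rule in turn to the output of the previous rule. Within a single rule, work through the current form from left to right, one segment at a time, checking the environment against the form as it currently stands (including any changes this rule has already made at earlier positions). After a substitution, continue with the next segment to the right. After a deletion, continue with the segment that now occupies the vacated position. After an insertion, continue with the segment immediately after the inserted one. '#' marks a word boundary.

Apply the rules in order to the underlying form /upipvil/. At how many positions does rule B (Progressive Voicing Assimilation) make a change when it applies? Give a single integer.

1

A Glottal Epenthesis: [upipvil] → [hupipvil]
B Progressive Voicing Assimilation: [hupipvil] → [hupipfil]
C Intervocalic Voicing: [hupipfil] → [hubipfil]
Rule B changed 1 position(s).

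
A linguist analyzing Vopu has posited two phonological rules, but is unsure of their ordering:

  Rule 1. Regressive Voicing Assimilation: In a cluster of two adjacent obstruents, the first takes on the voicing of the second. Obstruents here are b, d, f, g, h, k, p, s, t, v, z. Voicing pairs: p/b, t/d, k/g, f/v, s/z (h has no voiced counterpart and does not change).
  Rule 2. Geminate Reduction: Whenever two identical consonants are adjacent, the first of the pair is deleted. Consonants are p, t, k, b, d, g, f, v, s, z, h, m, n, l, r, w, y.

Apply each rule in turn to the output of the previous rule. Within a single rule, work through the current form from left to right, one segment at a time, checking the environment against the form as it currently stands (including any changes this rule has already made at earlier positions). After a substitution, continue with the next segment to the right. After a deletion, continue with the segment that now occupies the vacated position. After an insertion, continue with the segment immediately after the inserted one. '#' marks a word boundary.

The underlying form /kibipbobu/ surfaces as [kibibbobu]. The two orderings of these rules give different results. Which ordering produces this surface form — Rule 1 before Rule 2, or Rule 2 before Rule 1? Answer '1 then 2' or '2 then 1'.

2 then 1

Order 1 then 2:
  1 Regressive Voicing Assimilation: [kibipbobu] → [kibibbobu]
  2 Geminate Reduction: [kibibbobu] → [kibibobu]
  result: [kibibobu]
Order 2 then 1:
  2 Geminate Reduction: no change — [kibipbobu]
  1 Regressive Voicing Assimilation: [kibipbobu] → [kibibbobu]
  result: [kibibbobu]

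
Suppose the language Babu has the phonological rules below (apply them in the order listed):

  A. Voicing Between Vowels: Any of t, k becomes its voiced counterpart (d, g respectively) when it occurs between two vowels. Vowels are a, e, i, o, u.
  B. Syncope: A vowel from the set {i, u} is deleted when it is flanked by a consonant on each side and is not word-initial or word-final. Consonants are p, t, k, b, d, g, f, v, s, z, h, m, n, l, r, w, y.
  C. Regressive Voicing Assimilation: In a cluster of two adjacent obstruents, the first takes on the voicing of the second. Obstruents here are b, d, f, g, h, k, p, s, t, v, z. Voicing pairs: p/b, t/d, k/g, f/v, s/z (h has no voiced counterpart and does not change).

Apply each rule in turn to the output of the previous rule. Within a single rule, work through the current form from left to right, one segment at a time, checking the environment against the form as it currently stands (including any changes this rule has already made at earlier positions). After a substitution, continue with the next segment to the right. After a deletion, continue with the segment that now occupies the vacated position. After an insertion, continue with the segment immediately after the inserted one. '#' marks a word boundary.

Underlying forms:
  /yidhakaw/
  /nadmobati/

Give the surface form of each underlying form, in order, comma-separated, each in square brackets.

[ythagaw], [nadmobadi]

/yidhakaw/:
  A Voicing Between Vowels: [yidhakaw] → [yidhagaw]
  B Syncope: [yidhagaw] → [ydhagaw]
  C Regressive Voicing Assimilation: [ydhagaw] → [ythagaw]
/nadmobati/:
  A Voicing Between Vowels: [nadmobati] → [nadmobadi]
  B Syncope: no change — [nadmobadi]
  C Regressive Voicing Assimilation: no change — [nadmobadi]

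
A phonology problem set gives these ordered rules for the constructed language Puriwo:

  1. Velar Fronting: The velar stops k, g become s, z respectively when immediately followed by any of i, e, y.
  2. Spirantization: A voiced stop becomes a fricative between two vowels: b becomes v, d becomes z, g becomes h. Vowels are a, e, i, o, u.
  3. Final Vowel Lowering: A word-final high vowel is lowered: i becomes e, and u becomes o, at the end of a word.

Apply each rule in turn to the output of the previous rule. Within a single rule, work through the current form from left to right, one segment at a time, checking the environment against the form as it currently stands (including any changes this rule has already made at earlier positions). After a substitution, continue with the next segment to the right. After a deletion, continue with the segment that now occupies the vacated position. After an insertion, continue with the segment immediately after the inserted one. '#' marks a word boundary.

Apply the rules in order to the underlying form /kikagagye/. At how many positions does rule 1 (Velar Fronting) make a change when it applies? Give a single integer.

2

1 Velar Fronting: [kikagagye] → [sikagazye]
2 Spirantization: [sikagazye] → [sikahazye]
3 Final Vowel Lowering: no change — [sikahazye]
Rule 1 changed 2 position(s).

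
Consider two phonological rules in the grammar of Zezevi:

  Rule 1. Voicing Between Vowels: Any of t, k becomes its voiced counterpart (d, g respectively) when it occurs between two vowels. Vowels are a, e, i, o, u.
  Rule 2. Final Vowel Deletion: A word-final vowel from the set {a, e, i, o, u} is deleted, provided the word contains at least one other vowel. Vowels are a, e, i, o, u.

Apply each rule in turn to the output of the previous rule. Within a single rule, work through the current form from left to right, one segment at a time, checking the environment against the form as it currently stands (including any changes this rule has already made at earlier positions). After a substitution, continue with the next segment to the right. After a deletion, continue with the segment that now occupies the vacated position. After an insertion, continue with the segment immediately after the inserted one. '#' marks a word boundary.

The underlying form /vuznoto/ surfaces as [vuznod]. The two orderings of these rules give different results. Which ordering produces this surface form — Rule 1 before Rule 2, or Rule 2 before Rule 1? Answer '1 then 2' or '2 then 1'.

1 then 2

Order 1 then 2:
  1 Voicing Between Vowels: [vuznoto] → [vuznodo]
  2 Final Vowel Deletion: [vuznodo] → [vuznod]
  result: [vuznod]
Order 2 then 1:
  2 Final Vowel Deletion: [vuznoto] → [vuznot]
  1 Voicing Between Vowels: no change — [vuznot]
  result: [vuznot]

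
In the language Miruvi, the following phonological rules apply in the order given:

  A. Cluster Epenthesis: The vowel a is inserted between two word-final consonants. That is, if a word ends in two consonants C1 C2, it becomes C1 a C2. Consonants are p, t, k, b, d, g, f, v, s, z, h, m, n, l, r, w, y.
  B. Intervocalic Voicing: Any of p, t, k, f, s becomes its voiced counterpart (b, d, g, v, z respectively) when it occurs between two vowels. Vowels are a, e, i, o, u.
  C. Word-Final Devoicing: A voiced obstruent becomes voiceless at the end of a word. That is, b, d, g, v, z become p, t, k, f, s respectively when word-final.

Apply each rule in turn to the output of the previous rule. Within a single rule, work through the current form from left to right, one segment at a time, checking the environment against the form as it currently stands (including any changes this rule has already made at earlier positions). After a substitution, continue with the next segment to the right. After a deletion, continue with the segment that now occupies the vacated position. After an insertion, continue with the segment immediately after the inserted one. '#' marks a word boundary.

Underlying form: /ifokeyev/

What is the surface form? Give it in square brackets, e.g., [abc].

[ivogeyef]

A Cluster Epenthesis: no change — [ifokeyev]
B Intervocalic Voicing: [ifokeyev] → [ivogeyev]
C Word-Final Devoicing: [ivogeyev] → [ivogeyef]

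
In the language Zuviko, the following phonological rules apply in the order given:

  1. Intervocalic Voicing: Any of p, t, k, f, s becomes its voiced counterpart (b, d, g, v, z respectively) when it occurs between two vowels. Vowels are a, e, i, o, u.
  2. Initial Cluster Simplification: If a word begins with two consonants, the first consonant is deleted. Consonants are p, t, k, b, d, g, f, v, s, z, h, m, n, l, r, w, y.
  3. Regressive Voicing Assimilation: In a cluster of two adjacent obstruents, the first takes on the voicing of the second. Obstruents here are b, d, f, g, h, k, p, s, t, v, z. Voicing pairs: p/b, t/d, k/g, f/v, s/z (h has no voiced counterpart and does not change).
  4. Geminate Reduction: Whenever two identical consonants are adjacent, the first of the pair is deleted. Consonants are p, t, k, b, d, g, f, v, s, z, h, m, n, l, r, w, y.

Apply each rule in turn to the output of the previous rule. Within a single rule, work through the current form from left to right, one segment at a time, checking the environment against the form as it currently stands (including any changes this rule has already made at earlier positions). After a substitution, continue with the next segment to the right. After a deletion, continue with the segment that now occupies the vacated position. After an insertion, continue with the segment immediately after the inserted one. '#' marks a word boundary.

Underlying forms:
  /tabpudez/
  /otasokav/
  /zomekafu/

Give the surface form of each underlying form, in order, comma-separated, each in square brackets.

/tabpudez/:
  1 Intervocalic Voicing: no change — [tabpudez]
  2 Initial Cluster Simplification: no change — [tabpudez]
  3 Regressive Voicing Assimilation: [tabpudez] → [tappudez]
  4 Geminate Reduction: [tappudez] → [tapudez]
/otasokav/:
  1 Intervocalic Voicing: [otasokav] → [odazogav]
  2 Initial Cluster Simplification: no change — [odazogav]
  3 Regressive Voicing Assimilation: no change — [odazogav]
  4 Geminate Reduction: no change — [odazogav]
/zomekafu/:
  1 Intervocalic Voicing: [zomekafu] → [zomegavu]
  2 Initial Cluster Simplification: no change — [zomegavu]
  3 Regressive Voicing Assimilation: no change — [zomegavu]
  4 Geminate Reduction: no change — [zomegavu]

[tapudez], [odazogav], [zomegavu]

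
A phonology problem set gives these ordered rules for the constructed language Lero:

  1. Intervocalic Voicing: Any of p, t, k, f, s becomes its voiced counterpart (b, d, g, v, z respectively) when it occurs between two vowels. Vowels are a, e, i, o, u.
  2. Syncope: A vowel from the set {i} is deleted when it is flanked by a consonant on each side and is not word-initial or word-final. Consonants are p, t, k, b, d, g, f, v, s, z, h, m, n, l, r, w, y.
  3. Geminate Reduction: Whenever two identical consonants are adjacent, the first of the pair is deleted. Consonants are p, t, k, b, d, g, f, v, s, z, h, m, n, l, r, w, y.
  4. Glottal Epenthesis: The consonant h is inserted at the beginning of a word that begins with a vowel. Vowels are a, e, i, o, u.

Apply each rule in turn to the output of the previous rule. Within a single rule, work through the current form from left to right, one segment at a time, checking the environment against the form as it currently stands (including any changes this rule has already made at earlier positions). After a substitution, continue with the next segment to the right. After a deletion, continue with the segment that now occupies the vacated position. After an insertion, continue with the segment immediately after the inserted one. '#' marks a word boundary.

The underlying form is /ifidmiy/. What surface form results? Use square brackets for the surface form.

[hivdmy]

1 Intervocalic Voicing: [ifidmiy] → [ividmiy]
2 Syncope: [ividmiy] → [ivdmy]
3 Geminate Reduction: no change — [ivdmy]
4 Glottal Epenthesis: [ivdmy] → [hivdmy]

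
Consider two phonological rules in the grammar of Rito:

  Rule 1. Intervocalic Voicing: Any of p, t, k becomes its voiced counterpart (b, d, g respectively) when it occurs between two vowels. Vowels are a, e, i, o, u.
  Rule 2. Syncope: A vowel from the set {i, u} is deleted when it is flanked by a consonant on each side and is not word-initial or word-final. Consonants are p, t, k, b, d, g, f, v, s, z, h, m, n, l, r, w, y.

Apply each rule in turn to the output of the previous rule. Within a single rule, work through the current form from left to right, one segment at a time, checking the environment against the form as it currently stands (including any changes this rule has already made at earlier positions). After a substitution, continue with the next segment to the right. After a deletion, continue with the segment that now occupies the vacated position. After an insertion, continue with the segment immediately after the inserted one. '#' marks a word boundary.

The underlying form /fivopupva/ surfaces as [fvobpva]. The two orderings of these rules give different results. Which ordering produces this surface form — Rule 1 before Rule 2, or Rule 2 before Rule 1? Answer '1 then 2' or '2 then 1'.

Order 1 then 2:
  1 Intervocalic Voicing: [fivopupva] → [fivobupva]
  2 Syncope: [fivobupva] → [fvobpva]
  result: [fvobpva]
Order 2 then 1:
  2 Syncope: [fivopupva] → [fvoppva]
  1 Intervocalic Voicing: no change — [fvoppva]
  result: [fvoppva]

1 then 2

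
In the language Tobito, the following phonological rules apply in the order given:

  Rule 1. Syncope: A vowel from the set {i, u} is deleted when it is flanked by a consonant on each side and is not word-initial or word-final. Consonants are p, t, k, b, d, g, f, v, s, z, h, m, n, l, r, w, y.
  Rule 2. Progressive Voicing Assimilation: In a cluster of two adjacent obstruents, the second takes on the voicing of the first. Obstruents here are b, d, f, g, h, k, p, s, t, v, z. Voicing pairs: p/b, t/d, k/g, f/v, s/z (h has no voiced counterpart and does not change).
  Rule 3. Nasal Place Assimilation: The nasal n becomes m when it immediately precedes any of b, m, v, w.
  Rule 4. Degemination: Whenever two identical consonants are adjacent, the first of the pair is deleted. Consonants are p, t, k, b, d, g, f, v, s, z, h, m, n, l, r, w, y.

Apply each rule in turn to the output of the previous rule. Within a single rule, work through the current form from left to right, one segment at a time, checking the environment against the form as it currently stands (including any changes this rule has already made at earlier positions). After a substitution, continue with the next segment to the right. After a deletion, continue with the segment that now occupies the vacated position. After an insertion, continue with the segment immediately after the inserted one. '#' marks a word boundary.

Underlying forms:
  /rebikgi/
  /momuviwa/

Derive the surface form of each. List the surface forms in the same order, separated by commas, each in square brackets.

/rebikgi/:
  Rule 1 Syncope: [rebikgi] → [rebkgi]
  Rule 2 Progressive Voicing Assimilation: [rebkgi] → [rebggi]
  Rule 3 Nasal Place Assimilation: no change — [rebggi]
  Rule 4 Degemination: [rebggi] → [rebgi]
/momuviwa/:
  Rule 1 Syncope: [momuviwa] → [momvwa]
  Rule 2 Progressive Voicing Assimilation: no change — [momvwa]
  Rule 3 Nasal Place Assimilation: no change — [momvwa]
  Rule 4 Degemination: no change — [momvwa]

[rebgi], [momvwa]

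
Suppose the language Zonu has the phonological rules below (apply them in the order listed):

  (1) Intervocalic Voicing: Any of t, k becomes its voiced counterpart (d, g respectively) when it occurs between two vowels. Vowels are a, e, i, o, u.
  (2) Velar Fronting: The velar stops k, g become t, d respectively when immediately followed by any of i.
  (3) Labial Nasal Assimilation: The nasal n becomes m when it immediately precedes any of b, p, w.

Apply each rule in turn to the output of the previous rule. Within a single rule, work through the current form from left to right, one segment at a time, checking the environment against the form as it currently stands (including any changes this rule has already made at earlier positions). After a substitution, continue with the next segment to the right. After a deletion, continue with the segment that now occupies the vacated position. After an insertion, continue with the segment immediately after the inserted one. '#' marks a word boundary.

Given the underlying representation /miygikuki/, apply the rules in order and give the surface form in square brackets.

[miydigudi]

(1) Intervocalic Voicing: [miygikuki] → [miygigugi]
(2) Velar Fronting: [miygigugi] → [miydigudi]
(3) Labial Nasal Assimilation: no change — [miydigudi]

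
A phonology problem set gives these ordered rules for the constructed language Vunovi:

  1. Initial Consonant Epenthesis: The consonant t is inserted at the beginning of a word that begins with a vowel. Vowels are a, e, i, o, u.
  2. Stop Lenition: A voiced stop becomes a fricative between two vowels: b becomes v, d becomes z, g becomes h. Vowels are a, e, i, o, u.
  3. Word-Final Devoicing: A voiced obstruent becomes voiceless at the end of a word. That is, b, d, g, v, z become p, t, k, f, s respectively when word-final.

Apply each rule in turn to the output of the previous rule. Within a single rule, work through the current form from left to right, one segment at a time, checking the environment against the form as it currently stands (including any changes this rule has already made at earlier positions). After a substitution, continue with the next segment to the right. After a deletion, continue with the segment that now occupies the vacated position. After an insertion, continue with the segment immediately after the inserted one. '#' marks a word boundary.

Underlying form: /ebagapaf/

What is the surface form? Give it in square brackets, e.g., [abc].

[tevahapaf]

1 Initial Consonant Epenthesis: [ebagapaf] → [tebagapaf]
2 Stop Lenition: [tebagapaf] → [tevahapaf]
3 Word-Final Devoicing: no change — [tevahapaf]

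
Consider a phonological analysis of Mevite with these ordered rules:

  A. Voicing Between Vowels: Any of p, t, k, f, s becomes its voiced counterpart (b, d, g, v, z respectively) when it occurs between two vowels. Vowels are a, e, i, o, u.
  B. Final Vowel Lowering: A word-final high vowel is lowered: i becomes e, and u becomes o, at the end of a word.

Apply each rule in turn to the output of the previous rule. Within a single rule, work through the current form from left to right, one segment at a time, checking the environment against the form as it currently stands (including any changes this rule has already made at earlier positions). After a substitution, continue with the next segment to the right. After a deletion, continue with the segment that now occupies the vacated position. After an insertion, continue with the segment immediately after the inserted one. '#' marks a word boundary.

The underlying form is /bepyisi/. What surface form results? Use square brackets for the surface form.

A Voicing Between Vowels: [bepyisi] → [bepyizi]
B Final Vowel Lowering: [bepyizi] → [bepyize]

[bepyize]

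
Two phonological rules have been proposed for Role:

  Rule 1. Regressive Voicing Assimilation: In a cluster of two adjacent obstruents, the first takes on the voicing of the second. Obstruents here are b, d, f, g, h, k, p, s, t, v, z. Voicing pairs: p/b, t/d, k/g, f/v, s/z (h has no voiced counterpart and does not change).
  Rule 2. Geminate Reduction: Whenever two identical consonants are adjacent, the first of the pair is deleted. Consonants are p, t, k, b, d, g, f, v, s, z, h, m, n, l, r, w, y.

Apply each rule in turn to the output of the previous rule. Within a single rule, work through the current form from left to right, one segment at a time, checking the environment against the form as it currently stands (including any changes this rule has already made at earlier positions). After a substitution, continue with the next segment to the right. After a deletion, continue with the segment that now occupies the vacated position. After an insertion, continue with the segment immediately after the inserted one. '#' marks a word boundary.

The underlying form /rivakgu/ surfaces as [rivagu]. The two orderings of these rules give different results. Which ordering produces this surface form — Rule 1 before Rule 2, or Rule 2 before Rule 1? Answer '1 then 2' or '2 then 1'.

Order 1 then 2:
  1 Regressive Voicing Assimilation: [rivakgu] → [rivaggu]
  2 Geminate Reduction: [rivaggu] → [rivagu]
  result: [rivagu]
Order 2 then 1:
  2 Geminate Reduction: no change — [rivakgu]
  1 Regressive Voicing Assimilation: [rivakgu] → [rivaggu]
  result: [rivaggu]

1 then 2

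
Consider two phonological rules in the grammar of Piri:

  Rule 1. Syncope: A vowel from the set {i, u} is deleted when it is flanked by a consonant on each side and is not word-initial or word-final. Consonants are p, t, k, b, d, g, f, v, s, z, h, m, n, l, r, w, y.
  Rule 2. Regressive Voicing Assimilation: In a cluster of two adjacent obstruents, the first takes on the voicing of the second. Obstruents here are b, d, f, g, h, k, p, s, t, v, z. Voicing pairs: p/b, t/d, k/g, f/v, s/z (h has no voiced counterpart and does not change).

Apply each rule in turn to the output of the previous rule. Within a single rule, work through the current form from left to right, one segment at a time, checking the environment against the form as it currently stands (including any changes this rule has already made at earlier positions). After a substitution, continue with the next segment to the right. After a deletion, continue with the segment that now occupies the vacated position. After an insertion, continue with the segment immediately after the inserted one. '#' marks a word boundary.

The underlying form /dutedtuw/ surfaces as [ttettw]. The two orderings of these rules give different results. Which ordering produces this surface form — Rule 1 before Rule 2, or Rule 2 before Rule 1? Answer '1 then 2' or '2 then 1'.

1 then 2

Order 1 then 2:
  1 Syncope: [dutedtuw] → [dtedtw]
  2 Regressive Voicing Assimilation: [dtedtw] → [ttettw]
  result: [ttettw]
Order 2 then 1:
  2 Regressive Voicing Assimilation: [dutedtuw] → [dutettuw]
  1 Syncope: [dutettuw] → [dtettw]
  result: [dtettw]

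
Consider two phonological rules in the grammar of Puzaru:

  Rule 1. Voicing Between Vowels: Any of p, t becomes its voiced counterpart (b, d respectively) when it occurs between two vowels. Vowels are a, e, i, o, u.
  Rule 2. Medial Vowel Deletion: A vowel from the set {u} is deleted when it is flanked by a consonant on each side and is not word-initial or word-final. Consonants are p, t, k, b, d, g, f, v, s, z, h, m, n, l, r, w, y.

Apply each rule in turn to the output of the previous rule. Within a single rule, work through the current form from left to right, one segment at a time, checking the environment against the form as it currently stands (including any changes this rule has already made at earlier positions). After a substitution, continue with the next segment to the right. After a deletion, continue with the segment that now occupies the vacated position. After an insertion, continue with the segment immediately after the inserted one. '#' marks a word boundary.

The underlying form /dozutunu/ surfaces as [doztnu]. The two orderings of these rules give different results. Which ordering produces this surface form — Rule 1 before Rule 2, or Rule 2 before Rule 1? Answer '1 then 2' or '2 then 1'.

Order 1 then 2:
  1 Voicing Between Vowels: [dozutunu] → [dozudunu]
  2 Medial Vowel Deletion: [dozudunu] → [dozdnu]
  result: [dozdnu]
Order 2 then 1:
  2 Medial Vowel Deletion: [dozutunu] → [doztnu]
  1 Voicing Between Vowels: no change — [doztnu]
  result: [doztnu]

2 then 1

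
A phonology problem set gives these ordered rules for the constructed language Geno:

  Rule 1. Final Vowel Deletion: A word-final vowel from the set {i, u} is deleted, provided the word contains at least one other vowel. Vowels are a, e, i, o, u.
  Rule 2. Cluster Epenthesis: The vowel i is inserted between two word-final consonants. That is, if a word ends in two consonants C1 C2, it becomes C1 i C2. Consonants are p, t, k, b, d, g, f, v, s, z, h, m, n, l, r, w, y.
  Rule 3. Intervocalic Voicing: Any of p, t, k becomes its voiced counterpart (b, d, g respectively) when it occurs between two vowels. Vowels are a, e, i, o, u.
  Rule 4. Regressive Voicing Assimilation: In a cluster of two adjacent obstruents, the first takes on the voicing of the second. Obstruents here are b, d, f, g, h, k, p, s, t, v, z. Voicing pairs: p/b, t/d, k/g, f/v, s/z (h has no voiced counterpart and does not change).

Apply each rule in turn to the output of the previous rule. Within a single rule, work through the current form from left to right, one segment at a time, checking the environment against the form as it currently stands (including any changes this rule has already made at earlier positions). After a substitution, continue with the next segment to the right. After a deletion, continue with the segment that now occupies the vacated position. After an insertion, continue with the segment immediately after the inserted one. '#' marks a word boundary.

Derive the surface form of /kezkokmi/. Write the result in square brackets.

Rule 1 Final Vowel Deletion: [kezkokmi] → [kezkokm]
Rule 2 Cluster Epenthesis: [kezkokm] → [kezkokim]
Rule 3 Intervocalic Voicing: [kezkokim] → [kezkogim]
Rule 4 Regressive Voicing Assimilation: [kezkogim] → [keskogim]

[keskogim]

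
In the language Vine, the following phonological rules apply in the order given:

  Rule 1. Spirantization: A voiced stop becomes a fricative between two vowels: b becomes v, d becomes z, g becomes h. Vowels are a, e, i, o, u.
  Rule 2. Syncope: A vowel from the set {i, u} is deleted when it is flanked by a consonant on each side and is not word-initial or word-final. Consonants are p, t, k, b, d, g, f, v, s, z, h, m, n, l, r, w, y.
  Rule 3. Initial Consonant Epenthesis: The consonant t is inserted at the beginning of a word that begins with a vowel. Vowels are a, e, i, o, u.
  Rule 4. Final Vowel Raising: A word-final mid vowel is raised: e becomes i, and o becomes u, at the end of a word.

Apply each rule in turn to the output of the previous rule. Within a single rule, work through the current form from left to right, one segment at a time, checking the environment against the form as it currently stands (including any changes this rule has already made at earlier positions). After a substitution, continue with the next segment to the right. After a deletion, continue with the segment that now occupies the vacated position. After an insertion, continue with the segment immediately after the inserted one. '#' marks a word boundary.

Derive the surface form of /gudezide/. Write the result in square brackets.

[gzezzi]

Rule 1 Spirantization: [gudezide] → [guzezize]
Rule 2 Syncope: [guzezize] → [gzezze]
Rule 3 Initial Consonant Epenthesis: no change — [gzezze]
Rule 4 Final Vowel Raising: [gzezze] → [gzezzi]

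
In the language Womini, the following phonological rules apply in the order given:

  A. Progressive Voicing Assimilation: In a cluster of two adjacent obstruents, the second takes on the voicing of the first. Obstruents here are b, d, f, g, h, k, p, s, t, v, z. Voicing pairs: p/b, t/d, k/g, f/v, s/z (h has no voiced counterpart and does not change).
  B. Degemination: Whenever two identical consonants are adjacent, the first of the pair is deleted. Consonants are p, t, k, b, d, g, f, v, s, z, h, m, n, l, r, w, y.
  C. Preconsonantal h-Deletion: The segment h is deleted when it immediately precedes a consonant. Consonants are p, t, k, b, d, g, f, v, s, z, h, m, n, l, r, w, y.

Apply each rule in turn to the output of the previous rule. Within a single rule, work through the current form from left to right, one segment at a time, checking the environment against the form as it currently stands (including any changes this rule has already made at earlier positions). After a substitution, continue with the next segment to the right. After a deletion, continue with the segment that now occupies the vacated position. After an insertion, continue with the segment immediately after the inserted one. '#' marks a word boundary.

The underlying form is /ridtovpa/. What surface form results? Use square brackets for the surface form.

[ridovba]

A Progressive Voicing Assimilation: [ridtovpa] → [riddovba]
B Degemination: [riddovba] → [ridovba]
C Preconsonantal h-Deletion: no change — [ridovba]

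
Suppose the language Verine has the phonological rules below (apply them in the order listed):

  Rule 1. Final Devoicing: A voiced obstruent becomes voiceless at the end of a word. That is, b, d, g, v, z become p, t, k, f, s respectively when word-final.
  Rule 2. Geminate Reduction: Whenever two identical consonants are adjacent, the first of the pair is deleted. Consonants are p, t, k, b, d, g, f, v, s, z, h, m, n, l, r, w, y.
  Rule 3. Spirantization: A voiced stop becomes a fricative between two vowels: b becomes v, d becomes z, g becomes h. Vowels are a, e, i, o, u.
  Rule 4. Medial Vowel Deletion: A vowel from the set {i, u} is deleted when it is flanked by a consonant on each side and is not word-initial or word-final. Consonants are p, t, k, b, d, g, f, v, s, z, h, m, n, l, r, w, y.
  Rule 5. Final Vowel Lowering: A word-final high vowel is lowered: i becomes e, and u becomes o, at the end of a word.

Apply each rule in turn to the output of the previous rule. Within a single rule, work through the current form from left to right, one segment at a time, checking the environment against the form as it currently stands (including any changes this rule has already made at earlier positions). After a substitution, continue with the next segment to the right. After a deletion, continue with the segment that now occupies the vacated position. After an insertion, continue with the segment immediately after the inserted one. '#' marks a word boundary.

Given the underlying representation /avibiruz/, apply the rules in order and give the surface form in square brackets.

[avvrs]

Rule 1 Final Devoicing: [avibiruz] → [avibirus]
Rule 2 Geminate Reduction: no change — [avibirus]
Rule 3 Spirantization: [avibirus] → [avivirus]
Rule 4 Medial Vowel Deletion: [avivirus] → [avvrs]
Rule 5 Final Vowel Lowering: no change — [avvrs]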